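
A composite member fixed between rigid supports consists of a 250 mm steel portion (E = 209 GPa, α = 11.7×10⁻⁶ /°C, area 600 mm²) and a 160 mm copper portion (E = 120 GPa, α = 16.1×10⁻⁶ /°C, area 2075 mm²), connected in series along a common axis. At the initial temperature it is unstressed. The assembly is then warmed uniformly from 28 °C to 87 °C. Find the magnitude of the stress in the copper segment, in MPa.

σ ≈ 59.3 MPa (compressive)

Free thermal expansion of the whole bar: Σ αᵢΔT Lᵢ = 11.7×10⁻⁶×59×250 + 16.1×10⁻⁶×59×160 = 0.3246 mm.
Since the ends are fixed, an axial force P builds up, equal in every segment, with P · Σ Lᵢ/(AᵢEᵢ) = δ_free.
The series flexibility is Σ Lᵢ/(AᵢEᵢ) = 250/(600×209×10³) + 160/(2075×120×10³) = 2.636×10⁻⁶ mm/N.
P = 0.3246 / 2.636×10⁻⁶ = 123100 N = 123.1 kN, compressive.
σ_{copper} = P / A = 123100 / 2075 = 59.33 MPa.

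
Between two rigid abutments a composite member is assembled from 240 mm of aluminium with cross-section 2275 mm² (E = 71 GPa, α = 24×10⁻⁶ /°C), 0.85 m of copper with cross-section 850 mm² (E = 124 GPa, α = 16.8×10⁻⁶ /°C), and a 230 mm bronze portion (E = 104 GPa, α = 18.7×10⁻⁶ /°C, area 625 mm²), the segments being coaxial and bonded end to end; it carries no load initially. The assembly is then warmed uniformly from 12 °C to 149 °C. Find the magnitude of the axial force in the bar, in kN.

With the walls removed the bar would change length by δ_free = Σ αᵢΔT Lᵢ = 24×10⁻⁶×137×240 + 16.8×10⁻⁶×137×850 + 18.7×10⁻⁶×137×230 = 3.335 mm.
The rigid supports impose zero overall length change; the single axial force P common to all segments must satisfy P Σ Lᵢ/(AᵢEᵢ) = δ_free.
The series flexibility is Σ Lᵢ/(AᵢEᵢ) = 240/(2275×71×10³) + 850/(850×124×10³) + 230/(625×104×10³) = 1.309×10⁻⁵ mm/N.
So P = 3.335 / 1.309×10⁻⁵ = 254.8 kN, compressive.

P ≈ 255 kN (compressive)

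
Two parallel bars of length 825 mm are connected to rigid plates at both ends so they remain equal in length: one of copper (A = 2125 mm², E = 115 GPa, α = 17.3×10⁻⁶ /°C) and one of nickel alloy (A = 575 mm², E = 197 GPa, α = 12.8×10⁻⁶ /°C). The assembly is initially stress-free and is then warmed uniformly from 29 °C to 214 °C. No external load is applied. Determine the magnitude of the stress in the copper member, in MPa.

σ ≈ 30.3 MPa (compressive)

Both members must finish at the same length. With the larger α, the copper tends to over-expand; the plates restrain it, putting the copper in compression and the nickel alloy in tension. With no external load the two internal forces are equal and opposite, magnitude P.
Setting the final lengths equal and cancelling L: (α₁ − α₂)ΔT = P/(A₁E₁) + P/(A₂E₂).
|α₁ − α₂|·ΔT = 4.5×10⁻⁶ × 185 = 0.0008325.
1/(A₁E₁) + 1/(A₂E₂) = 1/(2125×115×10³) + 1/(575×197×10³) = 1.292×10⁻⁸ N⁻¹.
So P = 0.0008325 / 1.292×10⁻⁸ = 64.43 kN.
σ_{copper} = P/A₁ = 64430/2125 = 30.32 MPa, compressive.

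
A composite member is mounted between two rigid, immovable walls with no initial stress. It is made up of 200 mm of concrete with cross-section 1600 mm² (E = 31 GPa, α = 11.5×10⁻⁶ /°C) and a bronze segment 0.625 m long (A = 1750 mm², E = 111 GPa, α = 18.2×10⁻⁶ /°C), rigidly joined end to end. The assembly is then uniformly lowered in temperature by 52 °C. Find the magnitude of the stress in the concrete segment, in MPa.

σ ≈ 61.3 MPa (tensile)

If the supports were absent, the total length change would be Σ αᵢΔT Lᵢ = 11.5×10⁻⁶×52×200 + 18.2×10⁻⁶×52×625 = 0.7111 mm.
Since the ends are fixed, an axial force P builds up, equal in every segment, with P · Σ Lᵢ/(AᵢEᵢ) = δ_free.
Σ Lᵢ/(AᵢEᵢ) = 200/(1600×31×10³) + 625/(1750×111×10³) = 7.25×10⁻⁶ mm/N.
So P = 0.7111 / 7.25×10⁻⁶ = 98.09 kN, tensile.
σ_{concrete} = P / A = 98090 / 1600 = 61.3 MPa.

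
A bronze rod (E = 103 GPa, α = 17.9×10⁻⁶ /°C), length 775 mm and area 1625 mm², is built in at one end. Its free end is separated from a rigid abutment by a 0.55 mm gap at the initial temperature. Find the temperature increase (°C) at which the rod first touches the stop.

The gap closes when αΔT L = 0.55 mm, since the rod is still unstressed at that instant.
ΔT = 0.55 / (17.9×10⁻⁶ × 775) = 39.65 °C.

ΔT ≈ 39.6 °C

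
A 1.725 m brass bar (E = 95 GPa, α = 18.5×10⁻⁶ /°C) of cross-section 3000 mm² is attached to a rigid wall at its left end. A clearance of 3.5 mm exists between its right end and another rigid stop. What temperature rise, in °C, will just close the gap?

ΔT ≈ 110 °C

The gap closes when αΔT L = 3.5 mm, since the bar is still unstressed at that instant.
ΔT = 3.5 / (18.5×10⁻⁶ × 1725) = 109.7 °C.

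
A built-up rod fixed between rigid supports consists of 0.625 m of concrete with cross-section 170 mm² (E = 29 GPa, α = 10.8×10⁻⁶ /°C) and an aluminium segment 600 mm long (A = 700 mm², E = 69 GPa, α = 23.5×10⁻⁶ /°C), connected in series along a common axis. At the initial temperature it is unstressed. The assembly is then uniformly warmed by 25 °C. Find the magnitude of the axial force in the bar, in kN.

If the supports were absent, the total length change would be Σ αᵢΔT Lᵢ = 10.8×10⁻⁶×25×625 + 23.5×10⁻⁶×25×600 = 0.5212 mm.
The rigid supports impose zero overall length change; the single axial force P common to all segments must satisfy P Σ Lᵢ/(AᵢEᵢ) = δ_free.
The series flexibility is Σ Lᵢ/(AᵢEᵢ) = 625/(170×29×10³) + 600/(700×69×10³) = 0.0001392 mm/N.
Hence P = δ_free / Σ(L/AE) = 0.5212/0.0001392 = 3.745 kN (compressive).

P ≈ 3.74 kN (compressive)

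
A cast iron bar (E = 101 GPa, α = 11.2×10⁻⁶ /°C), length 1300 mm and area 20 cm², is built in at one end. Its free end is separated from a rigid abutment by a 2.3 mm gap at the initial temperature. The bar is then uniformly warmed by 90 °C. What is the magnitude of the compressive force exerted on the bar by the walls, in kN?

P ≈ 0 kN

If the wall were absent the bar would grow by αΔT L = 11.2×10⁻⁶ × 90 × 1300 = 1.31 mm.
This is smaller than the 2.3 mm clearance, so the bar expands freely without reaching the stop — the stress is zero.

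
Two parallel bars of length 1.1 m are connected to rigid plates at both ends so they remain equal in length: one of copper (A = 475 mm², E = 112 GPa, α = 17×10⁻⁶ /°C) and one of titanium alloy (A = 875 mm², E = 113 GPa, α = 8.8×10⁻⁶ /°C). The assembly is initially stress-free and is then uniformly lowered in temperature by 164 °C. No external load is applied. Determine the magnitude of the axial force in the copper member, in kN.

The copper has the larger α, so on cooling it would change length more than the titanium alloy if both were free. The rigid plates force a common final length, so the copper is put into tension and the titanium alloy into compression, with equal and opposite forces P (no external load).
Compatibility of the two members (thermal + elastic change equal): (α₁ − α₂)ΔT = P·[1/(A₁E₁) + 1/(A₂E₂)].
|α₁ − α₂|·ΔT = 8.2×10⁻⁶ × 164 = 0.001345.
1/(A₁E₁) + 1/(A₂E₂) = 1/(475×112×10³) + 1/(875×113×10³) = 2.891×10⁻⁸ N⁻¹.
So P = 0.001345 / 2.891×10⁻⁸ = 46.52 kN.

P ≈ 46.5 kN (tensile in the copper)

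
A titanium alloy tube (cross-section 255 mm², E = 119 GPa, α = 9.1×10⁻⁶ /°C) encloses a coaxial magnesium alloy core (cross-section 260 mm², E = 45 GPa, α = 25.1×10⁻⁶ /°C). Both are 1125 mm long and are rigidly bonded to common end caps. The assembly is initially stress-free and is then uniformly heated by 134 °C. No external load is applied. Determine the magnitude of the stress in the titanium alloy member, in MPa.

σ ≈ 71 MPa (tensile)

Both members must finish at the same length. With the larger α, the magnesium alloy tends to over-expand; the plates restrain it, putting the magnesium alloy in compression and the titanium alloy in tension. With no external load the two internal forces are equal and opposite, magnitude P.
Setting the final lengths equal and cancelling L: (α₁ − α₂)ΔT = P/(A₁E₁) + P/(A₂E₂).
|α₁ − α₂|·ΔT = 16×10⁻⁶ × 134 = 0.002144.
1/(A₁E₁) + 1/(A₂E₂) = 1/(255×119×10³) + 1/(260×45×10³) = 1.184×10⁻⁷ N⁻¹.
So P = 0.002144 / 1.184×10⁻⁷ = 18.1 kN.
σ_{titanium alloy} = P/A₁ = 18100/255 = 71 MPa, tensile.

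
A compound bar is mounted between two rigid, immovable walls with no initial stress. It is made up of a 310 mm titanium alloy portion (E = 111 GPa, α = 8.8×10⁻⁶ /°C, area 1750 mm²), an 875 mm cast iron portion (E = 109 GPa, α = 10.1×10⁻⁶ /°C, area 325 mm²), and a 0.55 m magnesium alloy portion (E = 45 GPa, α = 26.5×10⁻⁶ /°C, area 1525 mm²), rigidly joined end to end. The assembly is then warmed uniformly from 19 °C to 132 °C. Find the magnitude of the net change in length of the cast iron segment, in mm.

With the walls removed the bar would change length by δ_free = Σ αᵢΔT Lᵢ = 8.8×10⁻⁶×113×310 + 10.1×10⁻⁶×113×875 + 26.5×10⁻⁶×113×550 = 2.954 mm.
The walls prevent any net length change, so an axial force P (same in every segment) develops. Compatibility: P · Σ Lᵢ/(AᵢEᵢ) = δ_free.
Σ Lᵢ/(AᵢEᵢ) = 310/(1750×111×10³) + 875/(325×109×10³) + 550/(1525×45×10³) = 3.431×10⁻⁵ mm/N.
Hence P = δ_free / Σ(L/AE) = 2.954/3.431×10⁻⁵ = 86.09 kN (compressive).
For the cast iron segment, free thermal change = 10.1×10⁻⁶×113×875 = 0.9986 mm and elastic change from P = 86090×875/(325×109×10³) = 2.126 mm; these oppose, so the net change is 1.13 mm (segment shortens).

|ΔL| ≈ 1.13 mm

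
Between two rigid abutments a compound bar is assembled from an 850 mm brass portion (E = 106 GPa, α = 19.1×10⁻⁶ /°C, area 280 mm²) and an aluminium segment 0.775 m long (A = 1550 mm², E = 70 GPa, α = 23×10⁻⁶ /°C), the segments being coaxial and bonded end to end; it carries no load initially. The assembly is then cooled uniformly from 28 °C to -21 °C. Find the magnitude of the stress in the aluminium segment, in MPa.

σ ≈ 30.1 MPa (tensile)

Free thermal contraction of the whole bar: Σ αᵢΔT Lᵢ = 19.1×10⁻⁶×49×850 + 23×10⁻⁶×49×775 = 1.669 mm.
The walls prevent any net length change, so an axial force P (same in every segment) develops. Compatibility: P · Σ Lᵢ/(AᵢEᵢ) = δ_free.
The series flexibility is Σ Lᵢ/(AᵢEᵢ) = 850/(280×106×10³) + 775/(1550×70×10³) = 3.578×10⁻⁵ mm/N.
So P = 1.669 / 3.578×10⁻⁵ = 46.64 kN, tensile.
σ_{aluminium} = P / A = 46640 / 1550 = 30.09 MPa.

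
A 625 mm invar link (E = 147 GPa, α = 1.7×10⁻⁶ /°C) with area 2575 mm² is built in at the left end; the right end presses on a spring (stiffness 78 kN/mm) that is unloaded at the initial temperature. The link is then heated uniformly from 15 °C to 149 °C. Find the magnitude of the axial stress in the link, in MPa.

σ ≈ 3.82 MPa (compressive)

Free thermal expansion: δ_free = αΔT L = 1.7×10⁻⁶ × 134 × 625 = 0.1424 mm.
Let P be the compressive force at the spring. The link shortens elastically by PL/(AE) and the spring compresses by P/k; together these equal δ_free.
P [ L/(AE) + 1/k ] = δ_free → P [ 625/(2575×147×10³) + 1/(78×10³) ] = 0.1424.
P = 0.1424 / 1.447×10⁻⁵ = 9838 N.
σ = P/A = 9838/2575 = 3.821 MPa.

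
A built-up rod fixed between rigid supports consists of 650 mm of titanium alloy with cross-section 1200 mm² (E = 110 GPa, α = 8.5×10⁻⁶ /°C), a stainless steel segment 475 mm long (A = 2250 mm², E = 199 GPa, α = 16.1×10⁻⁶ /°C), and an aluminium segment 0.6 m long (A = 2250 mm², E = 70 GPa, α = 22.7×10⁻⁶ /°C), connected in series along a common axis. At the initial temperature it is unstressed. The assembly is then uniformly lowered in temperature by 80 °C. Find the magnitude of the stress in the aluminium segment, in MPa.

σ ≈ 97.3 MPa (tensile)

Free thermal contraction of the whole bar: Σ αᵢΔT Lᵢ = 8.5×10⁻⁶×80×650 + 16.1×10⁻⁶×80×475 + 22.7×10⁻⁶×80×600 = 2.143 mm.
Since the ends are fixed, an axial force P builds up, equal in every segment, with P · Σ Lᵢ/(AᵢEᵢ) = δ_free.
Σ Lᵢ/(AᵢEᵢ) = 650/(1200×110×10³) + 475/(2250×199×10³) + 600/(2250×70×10³) = 9.795×10⁻⁶ mm/N.
P = 2.143 / 9.795×10⁻⁶ = 218800 N = 218.8 kN, tensile.
σ_{aluminium} = P / A = 218800 / 2250 = 97.26 MPa.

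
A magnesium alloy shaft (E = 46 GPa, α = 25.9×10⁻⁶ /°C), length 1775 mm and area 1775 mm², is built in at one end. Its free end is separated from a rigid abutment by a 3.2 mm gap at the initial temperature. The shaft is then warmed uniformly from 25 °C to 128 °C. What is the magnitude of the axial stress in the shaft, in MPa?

Unrestrained expansion: δ_free = αΔT L = 25.9×10⁻⁶ × 103 × 1775 = 4.735 mm.
The gap closes (δ_free > 3.2 mm) and the wall then resists a further 4.735 − 3.2 = 1.535 mm of expansion.
Compatibility: PL/(AE) = 1.535 mm, so σ = P/A = E × (1.535/1775) = 39.78 MPa.

σ ≈ 39.8 MPa (compressive)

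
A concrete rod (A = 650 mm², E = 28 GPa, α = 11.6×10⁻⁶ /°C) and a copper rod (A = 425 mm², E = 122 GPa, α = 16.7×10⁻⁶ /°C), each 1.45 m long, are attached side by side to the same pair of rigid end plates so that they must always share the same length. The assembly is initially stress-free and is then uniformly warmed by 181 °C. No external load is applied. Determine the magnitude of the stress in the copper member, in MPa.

The copper has the larger α, so on heating it would change length more than the concrete if both were free. The rigid plates force a common final length, so the copper is put into compression and the concrete into tension, with equal and opposite forces P (no external load).
Compatibility of the two members (thermal + elastic change equal): (α₁ − α₂)ΔT = P·[1/(A₁E₁) + 1/(A₂E₂)].
|α₁ − α₂|·ΔT = 5.1×10⁻⁶ × 181 = 0.0009231.
1/(A₁E₁) + 1/(A₂E₂) = 1/(650×28×10³) + 1/(425×122×10³) = 7.423×10⁻⁸ N⁻¹.
P = 0.0009231 / 7.423×10⁻⁸ = 12440 N = 12.44 kN.
σ_{copper} = P/A₂ = 12440/425 = 29.26 MPa, compressive.

σ ≈ 29.3 MPa (compressive)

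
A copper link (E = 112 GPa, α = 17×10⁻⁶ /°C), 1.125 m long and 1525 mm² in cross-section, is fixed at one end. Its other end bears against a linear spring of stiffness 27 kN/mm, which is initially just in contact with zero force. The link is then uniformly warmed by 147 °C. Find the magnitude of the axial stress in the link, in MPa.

σ ≈ 42.3 MPa (compressive)

If the spring were absent the link would lengthen by αΔT L = 17×10⁻⁶ × 147 × 1125 = 2.811 mm.
Let P be the compressive force at the spring. The link shortens elastically by PL/(AE) and the spring compresses by P/k; together these equal δ_free.
So P = δ_free / [L/(AE) + 1/k] = 2.811 / [ 1125/(1525×112×10³) + 1/(27×10³) ].
P = 2.811 / 4.362×10⁻⁵ = 64450 N.
σ = P/A = 64450/1525 = 42.26 MPa.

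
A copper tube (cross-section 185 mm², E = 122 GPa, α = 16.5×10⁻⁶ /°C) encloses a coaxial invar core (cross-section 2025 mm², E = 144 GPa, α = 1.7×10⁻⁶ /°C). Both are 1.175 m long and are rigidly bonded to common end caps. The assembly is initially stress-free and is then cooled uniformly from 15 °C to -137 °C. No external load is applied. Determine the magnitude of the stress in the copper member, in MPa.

Equilibrium of a rigid end plate with no external load gives equal and opposite internal forces ±P in the two members. Since α_{copper} > α_{invar}, cooling drives the copper into tension and the invar into compression.
Setting the final lengths equal and cancelling L: (α₁ − α₂)ΔT = P/(A₁E₁) + P/(A₂E₂).
|α₁ − α₂|·ΔT = 14.8×10⁻⁶ × 152 = 0.00225.
1/(A₁E₁) + 1/(A₂E₂) = 1/(185×122×10³) + 1/(2025×144×10³) = 4.774×10⁻⁸ N⁻¹.
P = 0.00225 / 4.774×10⁻⁸ = 47130 N = 47.13 kN.
σ_{copper} = P/A₁ = 47130/185 = 254.7 MPa, tensile.

σ ≈ 255 MPa (tensile)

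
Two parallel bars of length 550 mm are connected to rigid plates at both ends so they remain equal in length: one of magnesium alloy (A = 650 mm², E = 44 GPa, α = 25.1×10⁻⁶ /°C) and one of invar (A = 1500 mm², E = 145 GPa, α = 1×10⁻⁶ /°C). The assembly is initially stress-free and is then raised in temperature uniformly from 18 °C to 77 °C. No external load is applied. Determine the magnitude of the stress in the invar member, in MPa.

σ ≈ 24 MPa (tensile)

Equilibrium of a rigid end plate with no external load gives equal and opposite internal forces ±P in the two members. Since α_{magnesium alloy} > α_{invar}, heating drives the magnesium alloy into compression and the invar into tension.
Equating the net (thermal + elastic) strains gives |α₁ − α₂|·ΔT = P·[1/(A₁E₁) + 1/(A₂E₂)].
|α₁ − α₂|·ΔT = 24.1×10⁻⁶ × 59 = 0.001422.
1/(A₁E₁) + 1/(A₂E₂) = 1/(650×44×10³) + 1/(1500×145×10³) = 3.956×10⁻⁸ N⁻¹.
P = 0.001422 / 3.956×10⁻⁸ = 35940 N = 35.94 kN.
σ_{invar} = P/A₂ = 35940/1500 = 23.96 MPa, tensile.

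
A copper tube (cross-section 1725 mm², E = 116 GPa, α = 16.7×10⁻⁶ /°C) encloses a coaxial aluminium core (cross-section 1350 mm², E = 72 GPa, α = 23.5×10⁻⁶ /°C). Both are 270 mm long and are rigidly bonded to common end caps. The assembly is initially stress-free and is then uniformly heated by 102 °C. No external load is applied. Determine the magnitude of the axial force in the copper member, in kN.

P ≈ 45.4 kN (tensile in the copper)

The aluminium has the larger α, so on heating it would change length more than the copper if both were free. The rigid plates force a common final length, so the aluminium is put into compression and the copper into tension, with equal and opposite forces P (no external load).
Compatibility of the two members (thermal + elastic change equal): (α₁ − α₂)ΔT = P·[1/(A₁E₁) + 1/(A₂E₂)].
|α₁ − α₂|·ΔT = 6.8×10⁻⁶ × 102 = 0.0006936.
1/(A₁E₁) + 1/(A₂E₂) = 1/(1725×116×10³) + 1/(1350×72×10³) = 1.529×10⁻⁸ N⁻¹.
So P = 0.0006936 / 1.529×10⁻⁸ = 45.38 kN.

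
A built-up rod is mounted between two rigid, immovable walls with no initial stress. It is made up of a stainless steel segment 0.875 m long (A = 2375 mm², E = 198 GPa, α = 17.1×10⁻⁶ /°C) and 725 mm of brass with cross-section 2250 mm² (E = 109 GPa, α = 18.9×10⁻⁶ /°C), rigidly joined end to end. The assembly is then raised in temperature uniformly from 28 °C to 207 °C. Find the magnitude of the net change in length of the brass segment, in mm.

|ΔL| ≈ 0.696 mm

With the walls removed the bar would change length by δ_free = Σ αᵢΔT Lᵢ = 17.1×10⁻⁶×179×875 + 18.9×10⁻⁶×179×725 = 5.131 mm.
Since the ends are fixed, an axial force P builds up, equal in every segment, with P · Σ Lᵢ/(AᵢEᵢ) = δ_free.
Σ Lᵢ/(AᵢEᵢ) = 875/(2375×198×10³) + 725/(2250×109×10³) = 4.817×10⁻⁶ mm/N.
P = 5.131 / 4.817×10⁻⁶ = 1.065×10⁶ N = 1065 kN, compressive.
For the brass segment, free thermal change = 18.9×10⁻⁶×179×725 = 2.453 mm and elastic change from P = 1.065×10⁶×725/(2250×109×10³) = 3.149 mm; these oppose, so the net change is 0.696 mm (segment shortens).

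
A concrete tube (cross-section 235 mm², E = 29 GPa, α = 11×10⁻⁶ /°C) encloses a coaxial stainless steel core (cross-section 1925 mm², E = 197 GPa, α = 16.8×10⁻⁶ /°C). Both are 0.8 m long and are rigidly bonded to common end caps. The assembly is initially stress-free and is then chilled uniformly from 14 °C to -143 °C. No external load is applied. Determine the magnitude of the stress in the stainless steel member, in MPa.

Both members must finish at the same length. With the larger α, the stainless steel tends to over-contract; the plates restrain it, putting the stainless steel in tension and the concrete in compression. With no external load the two internal forces are equal and opposite, magnitude P.
Setting the final lengths equal and cancelling L: (α₁ − α₂)ΔT = P/(A₁E₁) + P/(A₂E₂).
|α₁ − α₂|·ΔT = 5.8×10⁻⁶ × 157 = 0.0009106.
1/(A₁E₁) + 1/(A₂E₂) = 1/(235×29×10³) + 1/(1925×197×10³) = 1.494×10⁻⁷ N⁻¹.
So P = 0.0009106 / 1.494×10⁻⁷ = 6.096 kN.
σ_{stainless steel} = P/A₂ = 6096/1925 = 3.167 MPa, tensile.

σ ≈ 3.17 MPa (tensile)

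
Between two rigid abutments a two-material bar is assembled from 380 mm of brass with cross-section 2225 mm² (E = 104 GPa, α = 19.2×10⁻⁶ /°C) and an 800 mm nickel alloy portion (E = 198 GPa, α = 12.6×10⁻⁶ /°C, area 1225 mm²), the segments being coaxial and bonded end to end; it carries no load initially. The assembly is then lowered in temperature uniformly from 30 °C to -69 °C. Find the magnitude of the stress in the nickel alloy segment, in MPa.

With the walls removed the bar would change length by δ_free = Σ αᵢΔT Lᵢ = 19.2×10⁻⁶×99×380 + 12.6×10⁻⁶×99×800 = 1.72 mm.
The walls prevent any net length change, so an axial force P (same in every segment) develops. Compatibility: P · Σ Lᵢ/(AᵢEᵢ) = δ_free.
The series flexibility is Σ Lᵢ/(AᵢEᵢ) = 380/(2225×104×10³) + 800/(1225×198×10³) = 4.94×10⁻⁶ mm/N.
So P = 1.72 / 4.94×10⁻⁶ = 348.2 kN, tensile.
σ_{nickel alloy} = P / A = 348200 / 1225 = 284.2 MPa.

σ ≈ 284 MPa (tensile)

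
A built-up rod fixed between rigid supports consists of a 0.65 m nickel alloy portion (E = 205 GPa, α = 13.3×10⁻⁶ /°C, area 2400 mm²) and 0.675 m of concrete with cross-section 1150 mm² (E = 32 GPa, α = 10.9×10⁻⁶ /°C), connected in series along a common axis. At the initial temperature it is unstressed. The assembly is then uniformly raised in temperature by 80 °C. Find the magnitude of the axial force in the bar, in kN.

With the walls removed the bar would change length by δ_free = Σ αᵢΔT Lᵢ = 13.3×10⁻⁶×80×650 + 10.9×10⁻⁶×80×675 = 1.28 mm.
The rigid supports impose zero overall length change; the single axial force P common to all segments must satisfy P Σ Lᵢ/(AᵢEᵢ) = δ_free.
Σ Lᵢ/(AᵢEᵢ) = 650/(2400×205×10³) + 675/(1150×32×10³) = 1.966×10⁻⁵ mm/N.
P = 1.28 / 1.966×10⁻⁵ = 65110 N = 65.11 kN, compressive.

P ≈ 65.1 kN (compressive)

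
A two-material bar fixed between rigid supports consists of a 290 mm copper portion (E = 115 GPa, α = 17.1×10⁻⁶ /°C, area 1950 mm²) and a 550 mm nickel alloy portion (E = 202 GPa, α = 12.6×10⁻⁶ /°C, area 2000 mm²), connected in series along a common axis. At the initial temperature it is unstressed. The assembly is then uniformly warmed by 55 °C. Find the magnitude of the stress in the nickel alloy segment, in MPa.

σ ≈ 123 MPa (compressive)

With the walls removed the bar would change length by δ_free = Σ αᵢΔT Lᵢ = 17.1×10⁻⁶×55×290 + 12.6×10⁻⁶×55×550 = 0.6539 mm.
Since the ends are fixed, an axial force P builds up, equal in every segment, with P · Σ Lᵢ/(AᵢEᵢ) = δ_free.
Σ Lᵢ/(AᵢEᵢ) = 290/(1950×115×10³) + 550/(2000×202×10³) = 2.655×10⁻⁶ mm/N.
So P = 0.6539 / 2.655×10⁻⁶ = 246.3 kN, compressive.
σ_{nickel alloy} = P / A = 246300 / 2000 = 123.2 MPa.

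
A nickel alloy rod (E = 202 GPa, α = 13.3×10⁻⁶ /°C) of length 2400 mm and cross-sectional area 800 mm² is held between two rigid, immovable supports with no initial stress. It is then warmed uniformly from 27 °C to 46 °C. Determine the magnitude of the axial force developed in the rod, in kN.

Full restraint means ε = 0, so the stress is σ = EαΔT = 202×10³ × 13.3×10⁻⁶ × 19 = 51.05 MPa.
Axial force P = σA = 51.05 × 800 = 40840 N = 40.84 kN, compressive.

P ≈ 40.8 kN (compressive)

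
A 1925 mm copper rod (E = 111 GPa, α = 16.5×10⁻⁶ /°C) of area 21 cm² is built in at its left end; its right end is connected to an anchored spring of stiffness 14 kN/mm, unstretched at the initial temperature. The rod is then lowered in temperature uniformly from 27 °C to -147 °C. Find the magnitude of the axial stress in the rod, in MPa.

Free thermal contraction: δ_free = αΔT L = 16.5×10⁻⁶ × 174 × 1925 = 5.527 mm.
Let P be the tensile force in the spring. The rod extends elastically by PL/(AE) and the spring stretches by P/k; together these equal δ_free.
P [ L/(AE) + 1/k ] = δ_free → P [ 1925/(2100×111×10³) + 1/(14×10³) ] = 5.527.
P = 5.527 / 7.969×10⁻⁵ = 69350 N.
σ = P/A = 69350/2100 = 33.03 MPa.

σ ≈ 33 MPa (tensile)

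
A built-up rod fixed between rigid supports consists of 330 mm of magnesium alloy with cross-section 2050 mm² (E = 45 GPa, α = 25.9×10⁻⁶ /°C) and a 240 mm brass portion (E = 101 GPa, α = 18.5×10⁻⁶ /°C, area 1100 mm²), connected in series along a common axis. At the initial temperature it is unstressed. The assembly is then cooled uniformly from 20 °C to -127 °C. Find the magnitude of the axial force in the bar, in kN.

Free thermal contraction of the whole bar: Σ αᵢΔT Lᵢ = 25.9×10⁻⁶×147×330 + 18.5×10⁻⁶×147×240 = 1.909 mm.
The rigid supports impose zero overall length change; the single axial force P common to all segments must satisfy P Σ Lᵢ/(AᵢEᵢ) = δ_free.
The series flexibility is Σ Lᵢ/(AᵢEᵢ) = 330/(2050×45×10³) + 240/(1100×101×10³) = 5.737×10⁻⁶ mm/N.
So P = 1.909 / 5.737×10⁻⁶ = 332.7 kN, tensile.

P ≈ 333 kN (tensile)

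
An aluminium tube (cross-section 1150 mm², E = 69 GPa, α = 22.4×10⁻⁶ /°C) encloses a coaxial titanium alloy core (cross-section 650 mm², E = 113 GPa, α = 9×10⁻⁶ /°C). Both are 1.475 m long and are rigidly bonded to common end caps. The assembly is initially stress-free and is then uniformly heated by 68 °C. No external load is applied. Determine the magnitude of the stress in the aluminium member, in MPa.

σ ≈ 30.2 MPa (compressive)

Both members must finish at the same length. With the larger α, the aluminium tends to over-expand; the plates restrain it, putting the aluminium in compression and the titanium alloy in tension. With no external load the two internal forces are equal and opposite, magnitude P.
Setting the final lengths equal and cancelling L: (α₁ − α₂)ΔT = P/(A₁E₁) + P/(A₂E₂).
|α₁ − α₂|·ΔT = 13.4×10⁻⁶ × 68 = 0.0009112.
1/(A₁E₁) + 1/(A₂E₂) = 1/(1150×69×10³) + 1/(650×113×10³) = 2.622×10⁻⁸ N⁻¹.
P = 0.0009112 / 2.622×10⁻⁸ = 34760 N = 34.76 kN.
σ_{aluminium} = P/A₁ = 34760/1150 = 30.22 MPa, compressive.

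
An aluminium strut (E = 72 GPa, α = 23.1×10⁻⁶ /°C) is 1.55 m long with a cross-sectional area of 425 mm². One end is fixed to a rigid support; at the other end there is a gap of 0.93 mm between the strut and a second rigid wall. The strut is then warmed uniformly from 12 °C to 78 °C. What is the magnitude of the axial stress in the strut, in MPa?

σ ≈ 66.6 MPa (compressive)

If the wall were absent the strut would grow by αΔT L = 23.1×10⁻⁶ × 66 × 1550 = 2.363 mm.
After closing the 0.93 mm clearance, 2.363 − 0.93 = 1.433 mm of expansion remains to be suppressed by the wall.
That suppressed elongation corresponds to σ = E·Δ/L = 72×10³ × 1.433/1550 = 66.57 MPa.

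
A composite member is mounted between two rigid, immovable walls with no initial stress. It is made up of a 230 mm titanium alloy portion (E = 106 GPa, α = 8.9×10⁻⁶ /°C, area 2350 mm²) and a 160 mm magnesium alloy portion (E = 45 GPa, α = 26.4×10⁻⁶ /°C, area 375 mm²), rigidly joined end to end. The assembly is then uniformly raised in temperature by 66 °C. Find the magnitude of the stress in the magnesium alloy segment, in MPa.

With the walls removed the bar would change length by δ_free = Σ αᵢΔT Lᵢ = 8.9×10⁻⁶×66×230 + 26.4×10⁻⁶×66×160 = 0.4139 mm.
The rigid supports impose zero overall length change; the single axial force P common to all segments must satisfy P Σ Lᵢ/(AᵢEᵢ) = δ_free.
The series flexibility is Σ Lᵢ/(AᵢEᵢ) = 230/(2350×106×10³) + 160/(375×45×10³) = 1.04×10⁻⁵ mm/N.
Hence P = δ_free / Σ(L/AE) = 0.4139/1.04×10⁻⁵ = 39.78 kN (compressive).
σ_{magnesium alloy} = P / A = 39780 / 375 = 106.1 MPa.

σ ≈ 106 MPa (compressive)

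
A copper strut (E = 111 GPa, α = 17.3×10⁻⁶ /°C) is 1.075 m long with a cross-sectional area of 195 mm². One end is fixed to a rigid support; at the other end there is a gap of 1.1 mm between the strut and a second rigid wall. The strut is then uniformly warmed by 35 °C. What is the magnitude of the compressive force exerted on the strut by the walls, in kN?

Unrestrained expansion: δ_free = αΔT L = 17.3×10⁻⁶ × 35 × 1075 = 0.6509 mm.
Since δ_free = 0.651 mm is less than the 1.1 mm gap, the strut never touches the wall. No axial force develops.

P ≈ 0 kN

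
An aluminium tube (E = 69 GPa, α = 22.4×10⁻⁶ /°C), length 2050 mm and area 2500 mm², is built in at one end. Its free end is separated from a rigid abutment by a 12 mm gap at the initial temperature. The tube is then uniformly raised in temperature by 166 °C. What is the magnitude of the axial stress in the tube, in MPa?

σ ≈ 0 MPa

Unrestrained expansion: δ_free = αΔT L = 22.4×10⁻⁶ × 166 × 2050 = 7.623 mm.
This is smaller than the 12 mm clearance, so the tube expands freely without reaching the stop — the stress is zero.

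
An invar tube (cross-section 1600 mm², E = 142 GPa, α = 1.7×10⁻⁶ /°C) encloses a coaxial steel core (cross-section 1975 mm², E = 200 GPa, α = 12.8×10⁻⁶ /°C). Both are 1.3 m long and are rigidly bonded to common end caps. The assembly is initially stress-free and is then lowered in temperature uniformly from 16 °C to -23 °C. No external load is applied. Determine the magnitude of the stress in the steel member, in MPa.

Both members must finish at the same length. With the larger α, the steel tends to over-contract; the plates restrain it, putting the steel in tension and the invar in compression. With no external load the two internal forces are equal and opposite, magnitude P.
Equating the net (thermal + elastic) strains gives |α₁ − α₂|·ΔT = P·[1/(A₁E₁) + 1/(A₂E₂)].
|α₁ − α₂|·ΔT = 11.1×10⁻⁶ × 39 = 0.0004329.
1/(A₁E₁) + 1/(A₂E₂) = 1/(1600×142×10³) + 1/(1975×200×10³) = 6.933×10⁻⁹ N⁻¹.
P = 0.0004329 / 6.933×10⁻⁹ = 62440 N = 62.44 kN.
σ_{steel} = P/A₂ = 62440/1975 = 31.62 MPa, tensile.

σ ≈ 31.6 MPa (tensile)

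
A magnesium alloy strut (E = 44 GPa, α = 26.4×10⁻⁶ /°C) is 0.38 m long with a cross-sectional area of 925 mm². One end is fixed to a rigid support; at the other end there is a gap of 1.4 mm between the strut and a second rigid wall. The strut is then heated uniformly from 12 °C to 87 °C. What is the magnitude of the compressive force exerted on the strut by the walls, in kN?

P ≈ 0 kN

If the wall were absent the strut would grow by αΔT L = 26.4×10⁻⁶ × 75 × 380 = 0.7524 mm.
Since δ_free = 0.752 mm is less than the 1.4 mm gap, the strut never touches the wall. No axial force develops.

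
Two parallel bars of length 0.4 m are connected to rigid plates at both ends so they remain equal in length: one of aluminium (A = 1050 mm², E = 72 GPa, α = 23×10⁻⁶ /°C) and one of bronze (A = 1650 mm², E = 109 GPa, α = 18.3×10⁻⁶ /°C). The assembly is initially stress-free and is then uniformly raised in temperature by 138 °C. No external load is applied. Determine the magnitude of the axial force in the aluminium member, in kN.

Equilibrium of a rigid end plate with no external load gives equal and opposite internal forces ±P in the two members. Since α_{aluminium} > α_{bronze}, heating drives the aluminium into compression and the bronze into tension.
Compatibility of the two members (thermal + elastic change equal): (α₁ − α₂)ΔT = P·[1/(A₁E₁) + 1/(A₂E₂)].
|α₁ − α₂|·ΔT = 4.7×10⁻⁶ × 138 = 0.0006486.
1/(A₁E₁) + 1/(A₂E₂) = 1/(1050×72×10³) + 1/(1650×109×10³) = 1.879×10⁻⁸ N⁻¹.
So P = 0.0006486 / 1.879×10⁻⁸ = 34.52 kN.

P ≈ 34.5 kN (compressive in the aluminium)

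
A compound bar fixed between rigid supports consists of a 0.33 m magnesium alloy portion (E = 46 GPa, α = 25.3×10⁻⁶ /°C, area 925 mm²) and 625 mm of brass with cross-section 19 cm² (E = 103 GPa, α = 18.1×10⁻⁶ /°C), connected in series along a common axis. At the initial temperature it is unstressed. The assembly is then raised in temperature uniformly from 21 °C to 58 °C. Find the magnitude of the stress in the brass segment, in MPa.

If the supports were absent, the total length change would be Σ αᵢΔT Lᵢ = 25.3×10⁻⁶×37×330 + 18.1×10⁻⁶×37×625 = 0.7275 mm.
The walls prevent any net length change, so an axial force P (same in every segment) develops. Compatibility: P · Σ Lᵢ/(AᵢEᵢ) = δ_free.
The series flexibility is Σ Lᵢ/(AᵢEᵢ) = 330/(925×46×10³) + 625/(1900×103×10³) = 1.095×10⁻⁵ mm/N.
Hence P = δ_free / Σ(L/AE) = 0.7275/1.095×10⁻⁵ = 66.44 kN (compressive).
σ_{brass} = P / A = 66440 / 1900 = 34.97 MPa.

σ ≈ 35 MPa (compressive)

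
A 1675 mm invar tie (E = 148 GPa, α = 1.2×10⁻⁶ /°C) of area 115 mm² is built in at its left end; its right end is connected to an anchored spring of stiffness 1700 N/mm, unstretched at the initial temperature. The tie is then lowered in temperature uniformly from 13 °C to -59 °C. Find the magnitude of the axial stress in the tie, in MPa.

The unrestrained thermal change is αΔT L = 1.2×10⁻⁶ × 72 × 1675 = 0.1447 mm.
Let P be the tensile force in the spring. The tie extends elastically by PL/(AE) and the spring stretches by P/k; together these equal δ_free.
So P = δ_free / [L/(AE) + 1/k] = 0.1447 / [ 1675/(115×148×10³) + 1/(1700) ].
P = 0.1447 / 0.0006866 = 210.8 N.
σ = P/A = 210.8/115 = 1.833 MPa.

σ ≈ 1.83 MPa (tensile)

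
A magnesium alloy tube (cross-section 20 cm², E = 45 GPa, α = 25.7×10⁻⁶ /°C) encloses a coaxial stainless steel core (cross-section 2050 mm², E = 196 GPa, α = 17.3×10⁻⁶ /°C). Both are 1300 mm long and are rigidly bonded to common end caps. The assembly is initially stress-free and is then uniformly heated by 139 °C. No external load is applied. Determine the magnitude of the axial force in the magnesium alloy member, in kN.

Equilibrium of a rigid end plate with no external load gives equal and opposite internal forces ±P in the two members. Since α_{magnesium alloy} > α_{stainless steel}, heating drives the magnesium alloy into compression and the stainless steel into tension.
Equating the net (thermal + elastic) strains gives |α₁ − α₂|·ΔT = P·[1/(A₁E₁) + 1/(A₂E₂)].
|α₁ − α₂|·ΔT = 8.4×10⁻⁶ × 139 = 0.001168.
1/(A₁E₁) + 1/(A₂E₂) = 1/(2000×45×10³) + 1/(2050×196×10³) = 1.36×10⁻⁸ N⁻¹.
So P = 0.001168 / 1.36×10⁻⁸ = 85.85 kN.

P ≈ 85.9 kN (compressive in the magnesium alloy)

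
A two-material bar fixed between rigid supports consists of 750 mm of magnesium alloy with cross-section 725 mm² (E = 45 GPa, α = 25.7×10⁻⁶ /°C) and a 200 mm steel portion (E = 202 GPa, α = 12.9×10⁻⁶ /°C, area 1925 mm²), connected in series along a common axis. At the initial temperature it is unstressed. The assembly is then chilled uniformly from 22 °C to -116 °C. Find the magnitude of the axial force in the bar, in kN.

Free thermal contraction of the whole bar: Σ αᵢΔT Lᵢ = 25.7×10⁻⁶×138×750 + 12.9×10⁻⁶×138×200 = 3.016 mm.
Since the ends are fixed, an axial force P builds up, equal in every segment, with P · Σ Lᵢ/(AᵢEᵢ) = δ_free.
The series flexibility is Σ Lᵢ/(AᵢEᵢ) = 750/(725×45×10³) + 200/(1925×202×10³) = 2.35×10⁻⁵ mm/N.
P = 3.016 / 2.35×10⁻⁵ = 128300 N = 128.3 kN, tensile.

P ≈ 128 kN (tensile)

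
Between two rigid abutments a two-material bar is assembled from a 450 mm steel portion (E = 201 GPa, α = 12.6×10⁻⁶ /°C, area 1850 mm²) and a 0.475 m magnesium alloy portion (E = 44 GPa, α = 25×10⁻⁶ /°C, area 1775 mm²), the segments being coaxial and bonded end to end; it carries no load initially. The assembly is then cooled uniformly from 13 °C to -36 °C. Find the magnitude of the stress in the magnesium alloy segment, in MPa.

σ ≈ 66.4 MPa (tensile)

If the supports were absent, the total length change would be Σ αᵢΔT Lᵢ = 12.6×10⁻⁶×49×450 + 25×10⁻⁶×49×475 = 0.8597 mm.
The walls prevent any net length change, so an axial force P (same in every segment) develops. Compatibility: P · Σ Lᵢ/(AᵢEᵢ) = δ_free.
The series flexibility is Σ Lᵢ/(AᵢEᵢ) = 450/(1850×201×10³) + 475/(1775×44×10³) = 7.292×10⁻⁶ mm/N.
P = 0.8597 / 7.292×10⁻⁶ = 117900 N = 117.9 kN, tensile.
σ_{magnesium alloy} = P / A = 117900 / 1775 = 66.42 MPa.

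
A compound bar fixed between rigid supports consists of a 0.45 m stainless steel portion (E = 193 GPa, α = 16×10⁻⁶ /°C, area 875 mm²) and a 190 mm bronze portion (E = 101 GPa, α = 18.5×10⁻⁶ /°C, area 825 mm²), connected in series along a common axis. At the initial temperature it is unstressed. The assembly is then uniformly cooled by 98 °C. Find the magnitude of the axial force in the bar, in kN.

P ≈ 212 kN (tensile)

If the supports were absent, the total length change would be Σ αᵢΔT Lᵢ = 16×10⁻⁶×98×450 + 18.5×10⁻⁶×98×190 = 1.05 mm.
The rigid supports impose zero overall length change; the single axial force P common to all segments must satisfy P Σ Lᵢ/(AᵢEᵢ) = δ_free.
The series flexibility is Σ Lᵢ/(AᵢEᵢ) = 450/(875×193×10³) + 190/(825×101×10³) = 4.945×10⁻⁶ mm/N.
P = 1.05 / 4.945×10⁻⁶ = 212400 N = 212.4 kN, tensile.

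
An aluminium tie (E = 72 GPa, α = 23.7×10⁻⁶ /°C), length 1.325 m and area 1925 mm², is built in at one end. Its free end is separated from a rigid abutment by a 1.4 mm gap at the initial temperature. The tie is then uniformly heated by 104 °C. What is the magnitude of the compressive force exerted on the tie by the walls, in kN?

If the wall were absent the tie would grow by αΔT L = 23.7×10⁻⁶ × 104 × 1325 = 3.266 mm.
The gap closes (δ_free > 1.4 mm) and the wall then resists a further 3.266 − 1.4 = 1.866 mm of expansion.
So σ = E(δ_free − g)/L = 72×10³ × 1.866/1325 = 101.4 MPa.
P = σA = 101.4 × 1925 = 195.2 kN.

P ≈ 195 kN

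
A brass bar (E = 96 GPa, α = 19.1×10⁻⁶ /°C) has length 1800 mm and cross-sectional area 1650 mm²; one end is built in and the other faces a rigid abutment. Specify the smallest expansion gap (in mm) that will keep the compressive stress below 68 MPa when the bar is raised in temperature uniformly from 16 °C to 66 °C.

With no wall the bar would lengthen by αΔT L = 19.1×10⁻⁶ × 50 × 1800 = 1.719 mm.
A stress of 68 MPa corresponds to the wall pushing the bar back by σL/E = 68×1800/(96×10³) = 1.275 mm.
So the gap has to take up the difference, g_min = δ_free − σL/E = 1.719 − 1.275 = 0.444 mm.

g ≈ 0.444 mm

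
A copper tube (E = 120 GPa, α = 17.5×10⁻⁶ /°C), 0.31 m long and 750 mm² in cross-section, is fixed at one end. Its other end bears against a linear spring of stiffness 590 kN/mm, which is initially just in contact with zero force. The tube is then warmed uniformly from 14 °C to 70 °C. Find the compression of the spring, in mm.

Free thermal expansion: δ_free = αΔT L = 17.5×10⁻⁶ × 56 × 310 = 0.3038 mm.
With a force P in the spring, the elastic change of the tube is PL/(AE) and that of the spring is P/k; compatibility requires their sum to equal δ_free.
P [ L/(AE) + 1/k ] = δ_free → P [ 310/(750×120×10³) + 1/(590×10³) ] = 0.3038.
P = 0.3038 / 5.139×10⁻⁶ = 59110 N.
Spring compression = P/k = 59110/(590×10³) = 0.1002 mm.

δ ≈ 0.1 mm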